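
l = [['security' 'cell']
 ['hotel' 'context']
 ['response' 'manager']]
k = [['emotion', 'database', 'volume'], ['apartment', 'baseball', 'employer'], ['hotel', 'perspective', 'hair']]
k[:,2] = ['volume', 'employer', 'hair']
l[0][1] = 'cell'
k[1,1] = 'baseball'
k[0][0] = 'emotion'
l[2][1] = 'manager'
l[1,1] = 'context'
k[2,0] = 'hotel'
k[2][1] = 'perspective'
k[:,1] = ['database', 'baseball', 'perspective']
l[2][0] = 'response'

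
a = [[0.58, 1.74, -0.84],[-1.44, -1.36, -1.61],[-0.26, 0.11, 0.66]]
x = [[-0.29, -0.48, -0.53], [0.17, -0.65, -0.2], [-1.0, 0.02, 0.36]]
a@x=[[0.97, -1.43, -0.96], [1.80, 1.54, 0.46], [-0.57, 0.07, 0.35]]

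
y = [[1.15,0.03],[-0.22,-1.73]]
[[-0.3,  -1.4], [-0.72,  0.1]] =y @ [[-0.27, -1.22], [0.45, 0.10]]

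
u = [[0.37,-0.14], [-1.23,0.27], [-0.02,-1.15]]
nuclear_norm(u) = 2.46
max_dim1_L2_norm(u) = 1.26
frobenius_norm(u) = 1.75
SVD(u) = [[-0.28, 0.1],[0.83, -0.47],[-0.48, -0.88]] @ diag([1.3828148213580482, 1.0737891645162512]) @ [[-0.81, 0.59],[0.59, 0.81]]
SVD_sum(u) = [[0.31, -0.22], [-0.93, 0.68], [0.53, -0.39]] + [[0.06, 0.08], [-0.3, -0.41], [-0.55, -0.76]]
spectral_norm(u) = 1.38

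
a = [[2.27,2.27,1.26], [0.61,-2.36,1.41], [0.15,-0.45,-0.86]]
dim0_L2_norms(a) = [2.36, 3.31, 2.08]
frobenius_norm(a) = 4.56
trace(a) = -0.95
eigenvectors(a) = [[-0.99, -0.50, -0.56], [-0.13, 0.80, 0.55], [-0.03, 0.34, 0.62]]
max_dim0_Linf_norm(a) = 2.36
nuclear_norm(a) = 7.09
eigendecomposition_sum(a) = [[2.44, 1.0, 1.29], [0.32, 0.13, 0.17], [0.06, 0.03, 0.03]] + [[-0.22,2.10,-2.08], [0.35,-3.32,3.29], [0.15,-1.40,1.39]] + [[0.05, -0.83, 2.05], [-0.05, 0.83, -2.04], [-0.06, 0.92, -2.28]]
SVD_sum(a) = [[1.66, 2.78, 0.65], [-0.70, -1.18, -0.28], [-0.24, -0.4, -0.09]] + [[0.52, -0.47, 0.7], [1.28, -1.17, 1.72], [-0.16, 0.15, -0.22]] + [[0.09, -0.03, -0.09], [0.03, -0.01, -0.03], [0.55, -0.2, -0.55]]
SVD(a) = [[-0.91,-0.37,0.17], [0.39,-0.92,0.06], [0.13,0.12,0.98]] @ diag([3.6165602007250848, 2.654215428939675, 0.8145138251189499]) @ [[-0.5, -0.84, -0.2], [-0.52, 0.48, -0.7], [0.69, -0.25, -0.68]]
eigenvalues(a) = [2.6, -2.15, -1.4]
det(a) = 7.82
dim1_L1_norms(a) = [5.8, 4.38, 1.46]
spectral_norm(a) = 3.62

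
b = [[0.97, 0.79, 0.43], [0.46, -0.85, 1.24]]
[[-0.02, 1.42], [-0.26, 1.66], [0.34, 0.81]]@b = [[0.63, -1.22, 1.75],[0.51, -1.62, 1.95],[0.70, -0.42, 1.15]]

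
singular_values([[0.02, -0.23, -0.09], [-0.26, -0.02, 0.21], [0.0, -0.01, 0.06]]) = [0.35, 0.23, 0.05]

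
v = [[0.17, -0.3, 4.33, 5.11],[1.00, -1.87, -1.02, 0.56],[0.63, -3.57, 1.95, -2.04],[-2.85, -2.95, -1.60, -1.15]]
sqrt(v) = [[1.50+0.18j, (0.19-1.6j), (1.26-0.54j), (1.98-0.43j)], [0.40-0.15j, (0.7+1.29j), (-0.29+0.44j), 0.15+0.34j], [(0.07-0.13j), -1.00+1.11j, (1.47+0.37j), -0.59+0.30j], [(-0.95-0.04j), -1.30+0.39j, (-0.21+0.13j), 1.01+0.10j]]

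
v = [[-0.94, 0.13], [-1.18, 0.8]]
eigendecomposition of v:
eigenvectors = [[-0.81, -0.08],[-0.58, -1.00]]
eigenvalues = [-0.85, 0.71]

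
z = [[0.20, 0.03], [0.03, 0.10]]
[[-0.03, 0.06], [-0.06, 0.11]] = z @ [[-0.07, 0.12], [-0.61, 1.05]]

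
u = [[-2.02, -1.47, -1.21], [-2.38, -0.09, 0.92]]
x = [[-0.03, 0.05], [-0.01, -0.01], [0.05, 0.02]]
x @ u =[[-0.06, 0.04, 0.08], [0.04, 0.02, 0.0], [-0.15, -0.08, -0.04]]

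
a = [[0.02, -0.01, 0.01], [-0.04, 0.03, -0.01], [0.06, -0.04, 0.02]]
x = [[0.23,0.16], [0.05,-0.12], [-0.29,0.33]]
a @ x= [[0.00,0.01], [-0.00,-0.01], [0.01,0.02]]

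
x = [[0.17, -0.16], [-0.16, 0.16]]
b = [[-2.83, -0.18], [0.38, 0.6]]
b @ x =[[-0.45,0.42], [-0.03,0.04]]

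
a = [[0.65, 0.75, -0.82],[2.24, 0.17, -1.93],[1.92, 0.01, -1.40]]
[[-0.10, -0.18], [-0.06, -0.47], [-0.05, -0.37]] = a @ [[-0.06, -0.09], [-0.14, -0.01], [-0.05, 0.14]]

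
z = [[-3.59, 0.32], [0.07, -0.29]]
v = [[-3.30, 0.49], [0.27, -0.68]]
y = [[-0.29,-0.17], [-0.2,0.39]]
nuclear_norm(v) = 3.99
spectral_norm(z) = 3.61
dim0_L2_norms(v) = [3.31, 0.84]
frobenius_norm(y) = 0.55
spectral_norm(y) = 0.44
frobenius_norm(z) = 3.62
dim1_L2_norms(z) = [3.6, 0.3]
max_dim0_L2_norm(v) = 3.31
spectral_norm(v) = 3.36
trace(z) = -3.88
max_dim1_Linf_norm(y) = 0.39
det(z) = 1.02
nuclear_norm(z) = 3.89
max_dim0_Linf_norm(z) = 3.59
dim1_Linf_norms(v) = [3.3, 0.68]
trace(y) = 0.10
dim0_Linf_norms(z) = [3.59, 0.32]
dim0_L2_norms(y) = [0.35, 0.43]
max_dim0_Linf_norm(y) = 0.39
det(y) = -0.15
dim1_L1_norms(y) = [0.46, 0.59]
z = y + v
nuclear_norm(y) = 0.77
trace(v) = -3.98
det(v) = 2.11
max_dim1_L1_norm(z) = 3.91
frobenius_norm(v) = 3.42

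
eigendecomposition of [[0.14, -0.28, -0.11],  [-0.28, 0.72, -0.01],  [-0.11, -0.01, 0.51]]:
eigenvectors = [[-0.91, -0.38, -0.15], [-0.36, 0.92, -0.17], [-0.21, 0.1, 0.97]]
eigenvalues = [0.0, 0.84, 0.53]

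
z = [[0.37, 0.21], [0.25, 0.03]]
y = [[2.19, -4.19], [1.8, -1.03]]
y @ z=[[-0.24, 0.33], [0.41, 0.35]]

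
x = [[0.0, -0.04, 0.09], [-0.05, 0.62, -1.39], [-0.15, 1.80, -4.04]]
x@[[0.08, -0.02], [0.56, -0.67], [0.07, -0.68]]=[[-0.02, -0.03], [0.25, 0.53], [0.71, 1.54]]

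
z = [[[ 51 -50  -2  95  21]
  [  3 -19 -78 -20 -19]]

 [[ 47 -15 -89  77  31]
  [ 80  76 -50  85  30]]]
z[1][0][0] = 47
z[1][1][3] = 85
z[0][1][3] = -20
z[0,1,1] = -19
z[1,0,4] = 31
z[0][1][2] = -78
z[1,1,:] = [80, 76, -50, 85, 30]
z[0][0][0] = 51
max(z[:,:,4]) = 31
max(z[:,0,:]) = 95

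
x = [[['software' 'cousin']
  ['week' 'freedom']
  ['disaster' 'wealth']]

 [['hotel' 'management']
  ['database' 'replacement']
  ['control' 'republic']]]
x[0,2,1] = 'wealth'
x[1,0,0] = 'hotel'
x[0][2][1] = 'wealth'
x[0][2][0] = 'disaster'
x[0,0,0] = 'software'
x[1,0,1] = 'management'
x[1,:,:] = [['hotel', 'management'], ['database', 'replacement'], ['control', 'republic']]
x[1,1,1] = 'replacement'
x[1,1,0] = 'database'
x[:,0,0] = ['software', 'hotel']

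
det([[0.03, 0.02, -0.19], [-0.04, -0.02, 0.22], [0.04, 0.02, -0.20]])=0.000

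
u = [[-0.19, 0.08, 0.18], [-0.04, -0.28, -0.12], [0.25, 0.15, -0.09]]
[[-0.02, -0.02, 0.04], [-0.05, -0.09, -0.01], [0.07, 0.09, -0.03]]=u @[[0.26, 0.10, 0.12], [0.10, 0.37, -0.16], [0.12, -0.16, 0.41]]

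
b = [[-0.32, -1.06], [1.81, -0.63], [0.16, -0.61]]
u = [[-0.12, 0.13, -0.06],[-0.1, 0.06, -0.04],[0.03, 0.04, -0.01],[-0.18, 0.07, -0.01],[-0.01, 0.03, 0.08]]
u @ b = [[0.26, 0.08], [0.13, 0.09], [0.06, -0.05], [0.18, 0.15], [0.07, -0.06]]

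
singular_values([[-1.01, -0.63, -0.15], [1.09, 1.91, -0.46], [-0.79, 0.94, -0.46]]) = [2.51, 1.37, 0.14]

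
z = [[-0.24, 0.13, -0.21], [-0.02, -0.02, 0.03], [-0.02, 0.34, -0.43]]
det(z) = 0.00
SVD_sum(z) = [[-0.06, 0.17, -0.23], [0.01, -0.02, 0.02], [-0.11, 0.32, -0.42]] + [[-0.18,-0.04,0.02],[-0.03,-0.01,0.00],[0.09,0.02,-0.01]] + [[0.00, -0.00, -0.0],  [-0.0, 0.0, 0.0],  [-0.0, 0.0, 0.00]]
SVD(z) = [[-0.47, -0.88, -0.09], [0.05, -0.13, 0.99], [-0.88, 0.47, 0.10]] @ diag([0.6141465509545174, 0.20974862241703005, 0.005434090984559673]) @ [[0.21, -0.59, 0.78], [0.97, 0.22, -0.1], [-0.12, 0.78, 0.62]]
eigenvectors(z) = [[0.11,-1.00,0.70], [-0.78,-0.08,-0.02], [-0.61,-0.05,0.71]]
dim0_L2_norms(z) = [0.24, 0.36, 0.48]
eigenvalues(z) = [0.01, -0.24, -0.46]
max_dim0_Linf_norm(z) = 0.43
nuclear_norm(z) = 0.83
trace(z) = -0.69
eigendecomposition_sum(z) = [[0.00, -0.0, -0.0], [-0.0, 0.01, 0.00], [-0.00, 0.0, 0.0]] + [[-0.23,-0.21,0.22],  [-0.02,-0.02,0.02],  [-0.01,-0.01,0.01]] + [[-0.01, 0.34, -0.43], [0.00, -0.01, 0.01], [-0.01, 0.35, -0.44]]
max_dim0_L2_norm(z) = 0.48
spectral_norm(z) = 0.61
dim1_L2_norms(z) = [0.34, 0.04, 0.55]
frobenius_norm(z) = 0.65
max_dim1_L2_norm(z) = 0.55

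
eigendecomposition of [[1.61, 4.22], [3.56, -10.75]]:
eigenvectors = [[0.97, -0.3],[0.26, 0.95]]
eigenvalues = [2.72, -11.86]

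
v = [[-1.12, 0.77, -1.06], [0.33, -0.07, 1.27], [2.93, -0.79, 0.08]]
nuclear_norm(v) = 5.26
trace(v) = -1.11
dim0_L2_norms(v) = [3.15, 1.11, 1.66]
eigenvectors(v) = [[(0.24-0.4j), (0.24+0.4j), (-0.28+0j)], [(0.08+0.43j), (0.08-0.43j), -0.92+0.00j], [(-0.77+0j), -0.77-0.00j, (-0.27+0j)]]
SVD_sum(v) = [[-1.40, 0.47, -0.35], [0.57, -0.19, 0.14], [2.74, -0.92, 0.68]] + [[0.21, 0.06, -0.75], [-0.3, -0.09, 1.09], [0.17, 0.05, -0.61]] + [[0.07, 0.24, 0.04], [0.06, 0.21, 0.03], [0.02, 0.08, 0.01]]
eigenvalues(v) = [(-0.76+1.97j), (-0.76-1.97j), (0.4+0j)]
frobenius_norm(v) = 3.73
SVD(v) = [[-0.45, 0.51, 0.73], [0.18, -0.75, 0.64], [0.88, 0.42, 0.24]] @ diag([3.387917402875014, 1.5214819436715752, 0.3465665396110609]) @ [[0.92, -0.31, 0.23],[0.26, 0.08, -0.96],[0.28, 0.95, 0.15]]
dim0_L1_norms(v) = [4.38, 1.63, 2.41]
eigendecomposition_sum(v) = [[(-0.6+0.65j), 0.34-0.10j, (-0.55-0.31j)], [0.02-0.82j, (-0.17+0.28j), (0.57-0.12j)], [1.42+0.30j, (-0.44-0.4j), 0.02+1.04j]] + [[(-0.6-0.65j),0.34+0.10j,-0.55+0.31j], [(0.02+0.82j),(-0.17-0.28j),(0.57+0.12j)], [1.42-0.30j,-0.44+0.40j,0.02-1.04j]] + [[(0.09+0j), 0.08+0.00j, 0.04+0.00j], [(0.29+0j), 0.28+0.00j, (0.12+0j)], [(0.09+0j), (0.08+0j), 0.04+0.00j]]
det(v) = 1.79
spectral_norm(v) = 3.39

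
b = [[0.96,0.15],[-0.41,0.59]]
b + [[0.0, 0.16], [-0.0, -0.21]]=[[0.96, 0.31], [-0.41, 0.38]]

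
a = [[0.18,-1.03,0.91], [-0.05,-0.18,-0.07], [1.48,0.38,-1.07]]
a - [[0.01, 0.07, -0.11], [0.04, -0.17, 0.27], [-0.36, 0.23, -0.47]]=[[0.17, -1.1, 1.02], [-0.09, -0.01, -0.34], [1.84, 0.15, -0.6]]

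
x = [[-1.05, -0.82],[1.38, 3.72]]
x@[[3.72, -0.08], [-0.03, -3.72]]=[[-3.88, 3.13], [5.02, -13.95]]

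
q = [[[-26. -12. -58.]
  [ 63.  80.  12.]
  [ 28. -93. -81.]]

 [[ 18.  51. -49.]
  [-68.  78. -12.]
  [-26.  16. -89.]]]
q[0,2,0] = 28.0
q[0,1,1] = 80.0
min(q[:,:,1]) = -93.0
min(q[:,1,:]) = -68.0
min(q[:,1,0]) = -68.0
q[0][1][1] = 80.0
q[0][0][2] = -58.0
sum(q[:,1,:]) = 153.0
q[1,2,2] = -89.0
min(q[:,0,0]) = -26.0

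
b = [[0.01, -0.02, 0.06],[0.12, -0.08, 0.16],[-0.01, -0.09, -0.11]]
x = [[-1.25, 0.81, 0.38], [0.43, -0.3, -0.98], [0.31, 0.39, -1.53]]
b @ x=[[-0.0, 0.04, -0.07],[-0.13, 0.18, -0.12],[-0.06, -0.02, 0.25]]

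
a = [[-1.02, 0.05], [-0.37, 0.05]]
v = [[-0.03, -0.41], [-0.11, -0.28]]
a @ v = [[0.03, 0.40],[0.01, 0.14]]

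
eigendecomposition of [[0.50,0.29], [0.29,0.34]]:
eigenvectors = [[0.80, -0.61], [0.61, 0.8]]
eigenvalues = [0.72, 0.12]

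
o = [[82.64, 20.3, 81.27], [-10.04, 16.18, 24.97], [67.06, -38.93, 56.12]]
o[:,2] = [81.27, 24.97, 56.12]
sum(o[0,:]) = 184.20999999999998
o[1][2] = 24.97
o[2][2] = 56.12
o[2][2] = 56.12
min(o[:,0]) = -10.04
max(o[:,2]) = 81.27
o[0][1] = 20.3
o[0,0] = 82.64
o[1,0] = -10.04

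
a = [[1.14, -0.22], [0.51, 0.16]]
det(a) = 0.29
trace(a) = 1.30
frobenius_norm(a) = 1.28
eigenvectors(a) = [[0.86, 0.25], [0.52, 0.97]]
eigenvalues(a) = [1.01, 0.29]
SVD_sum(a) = [[1.15, -0.13], [0.49, -0.05]] + [[-0.01, -0.09], [0.02, 0.21]]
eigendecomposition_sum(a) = [[1.19, -0.31], [0.72, -0.19]] + [[-0.05, 0.09], [-0.21, 0.35]]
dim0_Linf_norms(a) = [1.14, 0.22]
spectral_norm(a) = 1.26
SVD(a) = [[-0.92, -0.39], [-0.39, 0.92]] @ diag([1.256473564502351, 0.23446573674367882]) @ [[-0.99,  0.11],[0.11,  0.99]]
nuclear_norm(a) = 1.49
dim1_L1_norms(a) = [1.36, 0.67]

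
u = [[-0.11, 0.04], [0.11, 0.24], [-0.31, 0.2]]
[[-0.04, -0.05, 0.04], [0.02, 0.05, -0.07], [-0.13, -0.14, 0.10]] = u @ [[0.36, 0.47, -0.39], [-0.08, 0.01, -0.12]]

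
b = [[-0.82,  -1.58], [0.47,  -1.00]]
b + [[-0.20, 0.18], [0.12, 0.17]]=[[-1.02, -1.4], [0.59, -0.83]]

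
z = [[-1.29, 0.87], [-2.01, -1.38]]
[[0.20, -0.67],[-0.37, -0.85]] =z @ [[0.01, 0.47], [0.25, -0.07]]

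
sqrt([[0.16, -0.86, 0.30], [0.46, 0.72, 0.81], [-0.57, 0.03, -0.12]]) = [[0.74, -0.46, 0.46], [0.39, 0.98, 0.46], [-0.46, -0.13, 0.39]]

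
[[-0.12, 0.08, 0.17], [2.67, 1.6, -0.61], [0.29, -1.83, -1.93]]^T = [[-0.12,2.67,0.29],  [0.08,1.6,-1.83],  [0.17,-0.61,-1.93]]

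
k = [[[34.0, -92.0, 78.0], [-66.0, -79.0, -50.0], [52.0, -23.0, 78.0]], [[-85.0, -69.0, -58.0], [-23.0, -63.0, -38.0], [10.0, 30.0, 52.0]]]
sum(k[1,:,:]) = -244.0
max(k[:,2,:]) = 78.0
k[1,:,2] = [-58.0, -38.0, 52.0]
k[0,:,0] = [34.0, -66.0, 52.0]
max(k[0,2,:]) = 78.0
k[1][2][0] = 10.0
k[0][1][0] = -66.0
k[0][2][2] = 78.0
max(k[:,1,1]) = -63.0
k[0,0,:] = [34.0, -92.0, 78.0]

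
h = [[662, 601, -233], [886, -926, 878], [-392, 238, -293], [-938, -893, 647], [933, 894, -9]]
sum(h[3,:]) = -1184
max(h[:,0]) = 933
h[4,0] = 933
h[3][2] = 647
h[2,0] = -392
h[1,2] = 878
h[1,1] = -926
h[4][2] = -9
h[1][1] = -926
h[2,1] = 238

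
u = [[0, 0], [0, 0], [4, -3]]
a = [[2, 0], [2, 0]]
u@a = [[0, 0], [0, 0], [2, 0]]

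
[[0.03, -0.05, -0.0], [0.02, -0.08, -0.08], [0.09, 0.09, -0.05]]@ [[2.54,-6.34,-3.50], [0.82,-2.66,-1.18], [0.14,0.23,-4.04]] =[[0.04, -0.06, -0.05], [-0.03, 0.07, 0.35], [0.30, -0.82, -0.22]]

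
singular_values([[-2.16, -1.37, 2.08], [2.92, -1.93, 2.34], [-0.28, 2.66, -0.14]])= [4.61, 3.34, 1.83]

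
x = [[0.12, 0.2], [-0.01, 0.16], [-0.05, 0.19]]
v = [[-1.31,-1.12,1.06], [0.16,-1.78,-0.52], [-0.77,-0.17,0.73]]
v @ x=[[-0.2, -0.24], [0.06, -0.35], [-0.13, -0.04]]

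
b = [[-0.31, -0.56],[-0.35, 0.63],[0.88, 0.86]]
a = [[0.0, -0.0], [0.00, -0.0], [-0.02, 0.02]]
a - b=[[0.31, 0.56], [0.35, -0.63], [-0.9, -0.84]]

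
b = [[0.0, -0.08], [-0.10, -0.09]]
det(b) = -0.01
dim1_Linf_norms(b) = [0.08, 0.1]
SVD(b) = [[0.43, 0.9], [0.9, -0.43]] @ diag([0.14672078127395496, 0.054525336701026106]) @ [[-0.62, -0.79], [0.79, -0.62]]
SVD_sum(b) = [[-0.04, -0.05], [-0.08, -0.1]] + [[0.04, -0.03], [-0.02, 0.01]]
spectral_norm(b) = 0.15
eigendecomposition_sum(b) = [[0.04, -0.02], [-0.03, 0.02]] + [[-0.04, -0.06], [-0.07, -0.11]]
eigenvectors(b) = [[0.82,  0.48],[-0.57,  0.88]]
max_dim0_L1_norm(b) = 0.17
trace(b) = -0.09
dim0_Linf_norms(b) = [0.1, 0.09]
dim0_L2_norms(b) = [0.1, 0.12]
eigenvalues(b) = [0.06, -0.15]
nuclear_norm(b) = 0.20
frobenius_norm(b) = 0.16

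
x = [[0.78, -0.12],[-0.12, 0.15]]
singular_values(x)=[0.8, 0.13]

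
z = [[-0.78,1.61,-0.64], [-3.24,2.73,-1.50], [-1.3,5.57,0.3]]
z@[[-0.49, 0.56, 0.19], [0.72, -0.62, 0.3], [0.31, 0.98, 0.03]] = [[1.34, -2.06, 0.32], [3.09, -4.98, 0.16], [4.74, -3.89, 1.43]]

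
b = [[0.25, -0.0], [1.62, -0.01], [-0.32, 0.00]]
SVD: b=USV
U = [[-0.15, 0.6], [-0.97, -0.24], [0.19, -0.76]]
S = [1.67, 0.0]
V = [[-1.00, 0.01], [0.01, 1.0]]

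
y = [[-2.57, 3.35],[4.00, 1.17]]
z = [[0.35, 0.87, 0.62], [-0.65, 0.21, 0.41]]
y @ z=[[-3.08,-1.53,-0.22], [0.64,3.73,2.96]]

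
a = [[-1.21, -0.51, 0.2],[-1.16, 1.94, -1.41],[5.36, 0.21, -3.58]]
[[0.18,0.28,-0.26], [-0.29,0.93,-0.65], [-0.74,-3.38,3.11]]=a @ [[-0.08,  -0.39,  0.33], [-0.14,  0.53,  -0.43], [0.08,  0.39,  -0.4]]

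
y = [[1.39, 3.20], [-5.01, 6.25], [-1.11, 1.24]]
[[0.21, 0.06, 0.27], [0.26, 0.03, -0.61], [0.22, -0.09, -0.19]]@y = [[-0.31, 1.38], [0.89, 0.26], [0.97, -0.09]]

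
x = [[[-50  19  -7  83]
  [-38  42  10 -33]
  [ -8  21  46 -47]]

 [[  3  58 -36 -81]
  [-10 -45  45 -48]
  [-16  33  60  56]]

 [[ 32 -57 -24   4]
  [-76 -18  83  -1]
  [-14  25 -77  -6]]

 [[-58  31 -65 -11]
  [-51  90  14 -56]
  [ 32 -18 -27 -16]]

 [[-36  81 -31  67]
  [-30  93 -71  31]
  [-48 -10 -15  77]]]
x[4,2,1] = -10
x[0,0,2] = -7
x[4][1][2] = -71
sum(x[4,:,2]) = -117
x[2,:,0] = [32, -76, -14]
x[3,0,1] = 31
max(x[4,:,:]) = 93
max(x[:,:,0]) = 32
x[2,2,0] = -14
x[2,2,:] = [-14, 25, -77, -6]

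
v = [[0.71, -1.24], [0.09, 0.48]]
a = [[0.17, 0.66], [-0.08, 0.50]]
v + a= [[0.88, -0.58], [0.01, 0.98]]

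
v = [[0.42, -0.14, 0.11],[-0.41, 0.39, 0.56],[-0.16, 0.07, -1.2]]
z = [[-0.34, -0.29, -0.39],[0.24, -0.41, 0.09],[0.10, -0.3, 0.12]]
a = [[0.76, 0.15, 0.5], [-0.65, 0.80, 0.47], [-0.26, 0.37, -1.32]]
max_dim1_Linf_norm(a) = 1.32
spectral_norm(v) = 1.33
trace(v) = -0.39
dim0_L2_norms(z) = [0.43, 0.58, 0.42]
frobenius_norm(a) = 2.02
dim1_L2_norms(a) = [0.92, 1.13, 1.4]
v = z + a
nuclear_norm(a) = 3.31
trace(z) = -0.63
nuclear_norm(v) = 2.19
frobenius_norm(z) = 0.84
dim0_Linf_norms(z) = [0.34, 0.41, 0.39]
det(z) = 0.03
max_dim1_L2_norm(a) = 1.4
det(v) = -0.13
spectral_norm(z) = 0.60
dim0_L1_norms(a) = [1.67, 1.32, 2.29]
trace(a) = 0.24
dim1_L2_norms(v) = [0.46, 0.8, 1.21]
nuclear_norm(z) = 1.25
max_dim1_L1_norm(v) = 1.43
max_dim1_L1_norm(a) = 1.95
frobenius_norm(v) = 1.52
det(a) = -1.10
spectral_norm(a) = 1.54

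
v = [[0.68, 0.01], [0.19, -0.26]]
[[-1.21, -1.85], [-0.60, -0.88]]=v@[[-1.79,-2.74], [0.99,1.37]]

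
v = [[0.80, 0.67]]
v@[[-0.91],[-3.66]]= [[-3.18]]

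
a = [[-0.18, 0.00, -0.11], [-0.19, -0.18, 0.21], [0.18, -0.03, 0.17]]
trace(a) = -0.19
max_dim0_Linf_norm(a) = 0.21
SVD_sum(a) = [[-0.05, -0.04, 0.04], [-0.23, -0.17, 0.16], [0.02, 0.01, -0.01]] + [[-0.13, 0.04, -0.15], [0.04, -0.01, 0.05], [0.16, -0.04, 0.18]] + [[-0.0, 0.00, 0.0], [0.00, -0.0, -0.0], [-0.00, 0.00, 0.0]]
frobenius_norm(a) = 0.47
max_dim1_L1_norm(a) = 0.58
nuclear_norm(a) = 0.66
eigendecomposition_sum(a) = [[-0.07,-0.02,-0.01], [-0.53,-0.13,-0.08], [-0.01,-0.00,-0.0]] + [[-0.06,0.01,-0.04], [0.19,-0.03,0.13], [0.08,-0.01,0.06]] + [[-0.06, 0.01, -0.06], [0.16, -0.02, 0.16], [0.11, -0.02, 0.11]]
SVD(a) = [[-0.21, 0.61, 0.76], [-0.97, -0.2, -0.11], [0.08, -0.77, 0.64]] @ diag([0.3383176834043751, 0.3237875140752112, 0.001670576215505157]) @ [[0.7,0.51,-0.50], [-0.65,0.18,-0.74], [-0.29,0.84,0.46]]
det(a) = 0.00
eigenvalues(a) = [-0.2, -0.03, 0.04]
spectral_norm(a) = 0.34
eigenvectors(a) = [[0.12,0.28,-0.28], [0.99,-0.88,0.79], [0.02,-0.39,0.55]]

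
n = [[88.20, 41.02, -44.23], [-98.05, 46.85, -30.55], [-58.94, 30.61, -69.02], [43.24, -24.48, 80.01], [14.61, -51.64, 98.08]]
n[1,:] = [-98.05, 46.85, -30.55]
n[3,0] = 43.24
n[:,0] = [88.2, -98.05, -58.94, 43.24, 14.61]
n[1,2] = -30.55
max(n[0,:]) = 88.2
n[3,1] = -24.48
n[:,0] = [88.2, -98.05, -58.94, 43.24, 14.61]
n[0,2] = -44.23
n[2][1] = 30.61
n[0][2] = -44.23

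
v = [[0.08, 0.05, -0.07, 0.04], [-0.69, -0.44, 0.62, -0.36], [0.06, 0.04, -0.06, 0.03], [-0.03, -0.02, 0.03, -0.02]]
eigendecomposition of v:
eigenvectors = [[(0.11+0j), -0.40+0.00j, (-0.1-0.04j), -0.10+0.04j], [(-0.99+0j), 0.90+0.00j, 0.82+0.00j, (0.82-0j)], [0.09+0.00j, 0.18+0.00j, (0.42-0.2j), 0.42+0.20j], [(-0.05+0j), (-0.02+0j), (-0.08-0.28j), -0.08+0.28j]]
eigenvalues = [(-0.44+0j), 0j, (-0+0j), (-0-0j)]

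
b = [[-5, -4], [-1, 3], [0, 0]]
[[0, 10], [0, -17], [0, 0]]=b@[[0, 2], [0, -5]]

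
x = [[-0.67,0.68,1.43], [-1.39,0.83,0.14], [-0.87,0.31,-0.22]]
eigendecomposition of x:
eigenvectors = [[-0.69+0.00j, (-0.69-0j), -0.40+0.00j],[-0.39-0.46j, (-0.39+0.46j), -0.90+0.00j],[-0.08-0.39j, -0.08+0.39j, (0.19+0j)]]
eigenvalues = [(-0.12+1.26j), (-0.12-1.26j), (0.17+0j)]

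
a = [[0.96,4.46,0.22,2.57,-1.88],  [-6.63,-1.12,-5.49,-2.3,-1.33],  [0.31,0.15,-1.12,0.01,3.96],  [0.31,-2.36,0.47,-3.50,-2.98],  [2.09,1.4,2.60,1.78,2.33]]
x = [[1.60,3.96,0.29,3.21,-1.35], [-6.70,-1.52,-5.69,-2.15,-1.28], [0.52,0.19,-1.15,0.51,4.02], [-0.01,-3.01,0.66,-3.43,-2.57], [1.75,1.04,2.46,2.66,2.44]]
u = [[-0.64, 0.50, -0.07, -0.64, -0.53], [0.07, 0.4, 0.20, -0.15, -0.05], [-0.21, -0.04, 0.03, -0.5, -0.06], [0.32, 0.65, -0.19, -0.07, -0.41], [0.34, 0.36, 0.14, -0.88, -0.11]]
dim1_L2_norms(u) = [1.16, 0.48, 0.55, 0.86, 1.03]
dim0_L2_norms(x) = [7.13, 5.31, 6.35, 5.83, 5.67]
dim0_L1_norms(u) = [1.58, 1.95, 0.63, 2.24, 1.16]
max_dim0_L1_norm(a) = 12.48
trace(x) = -2.06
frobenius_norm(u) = 1.92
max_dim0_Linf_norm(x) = 6.7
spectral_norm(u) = 1.52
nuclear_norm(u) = 3.41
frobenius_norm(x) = 13.62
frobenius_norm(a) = 13.39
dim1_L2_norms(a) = [5.57, 9.08, 4.13, 5.2, 4.66]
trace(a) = -2.45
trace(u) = -0.39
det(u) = -0.00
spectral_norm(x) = 10.87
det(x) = -68.17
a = u + x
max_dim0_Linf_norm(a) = 6.63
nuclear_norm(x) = 23.91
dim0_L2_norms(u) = [0.82, 0.98, 0.32, 1.21, 0.68]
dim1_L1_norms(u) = [2.38, 0.87, 0.84, 1.64, 1.83]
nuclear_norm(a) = 24.32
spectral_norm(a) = 10.43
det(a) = 414.83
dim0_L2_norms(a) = [7.03, 5.36, 6.2, 5.23, 5.94]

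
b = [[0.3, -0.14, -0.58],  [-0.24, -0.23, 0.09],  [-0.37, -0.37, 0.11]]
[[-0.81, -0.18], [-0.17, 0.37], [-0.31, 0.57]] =b@[[-0.18, -0.44], [1.32, -1.0], [0.98, 0.33]]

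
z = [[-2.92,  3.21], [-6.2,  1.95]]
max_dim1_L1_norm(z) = 8.15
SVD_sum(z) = [[-3.62, 1.79], [-5.76, 2.84]] + [[0.70, 1.42], [-0.44, -0.89]]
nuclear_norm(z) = 9.46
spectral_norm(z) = 7.59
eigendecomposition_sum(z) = [[(-1.46+1.71j), 1.61+0.21j],  [-3.10-0.40j, 0.97+2.03j]] + [[-1.46-1.71j, 1.60-0.21j], [-3.10+0.40j, (0.97-2.03j)]]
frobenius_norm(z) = 7.81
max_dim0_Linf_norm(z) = 6.2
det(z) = 14.21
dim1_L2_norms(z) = [4.34, 6.5]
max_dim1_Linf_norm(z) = 6.2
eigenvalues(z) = [(-0.49+3.74j), (-0.49-3.74j)]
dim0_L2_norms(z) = [6.85, 3.76]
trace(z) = -0.97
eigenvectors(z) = [[(-0.32+0.49j), (-0.32-0.49j)], [(-0.81+0j), (-0.81-0j)]]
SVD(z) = [[-0.53, -0.85], [-0.85, 0.53]] @ diag([7.587246462516697, 1.8726161157663501]) @ [[0.9, -0.44],[-0.44, -0.90]]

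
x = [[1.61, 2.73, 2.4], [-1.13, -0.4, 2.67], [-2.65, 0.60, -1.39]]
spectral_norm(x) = 4.52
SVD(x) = [[-0.83,  0.03,  0.55], [-0.28,  -0.88,  -0.38], [0.47,  -0.48,  0.74]] @ diag([4.515370969365761, 2.815550581518483, 2.3172181450868696]) @ [[-0.50, -0.42, -0.76],[0.82, 0.05, -0.57],[-0.28, 0.91, -0.31]]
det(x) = -29.46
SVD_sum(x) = [[1.9, 1.56, 2.85], [0.65, 0.53, 0.97], [-1.08, -0.89, -1.62]] + [[0.07, 0.00, -0.05], [-2.02, -0.13, 1.42], [-1.09, -0.07, 0.77]] + [[-0.36, 1.16, -0.40], [0.25, -0.80, 0.28], [-0.48, 1.56, -0.54]]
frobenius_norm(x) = 5.80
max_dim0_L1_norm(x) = 6.46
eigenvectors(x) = [[-0.73+0.00j, -0.73-0.00j, (0.12+0j)], [-0.09-0.50j, -0.09+0.50j, (-0.75+0j)], [(0.23-0.4j), (0.23+0.4j), (0.65+0j)]]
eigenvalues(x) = [(1.18+3.19j), (1.18-3.19j), (-2.55+0j)]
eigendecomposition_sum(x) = [[(0.85+1.43j), 1.27-0.34j, 1.31-0.65j], [(-0.87+0.76j), (0.39+0.83j), (0.6+0.82j)], [(-1.06+0.02j), -0.21+0.81j, -0.06+0.93j]] + [[0.85-1.43j, 1.27+0.34j, 1.31+0.65j],[(-0.87-0.76j), 0.39-0.83j, (0.6-0.82j)],[(-1.06-0.02j), -0.21-0.81j, -0.06-0.93j]] + [[(-0.09-0j),0.18-0.00j,-0.23-0.00j], [(0.61+0j),(-1.18+0j),(1.46+0j)], [(-0.53-0j),(1.03-0j),(-1.27-0j)]]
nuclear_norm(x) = 9.65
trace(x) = -0.18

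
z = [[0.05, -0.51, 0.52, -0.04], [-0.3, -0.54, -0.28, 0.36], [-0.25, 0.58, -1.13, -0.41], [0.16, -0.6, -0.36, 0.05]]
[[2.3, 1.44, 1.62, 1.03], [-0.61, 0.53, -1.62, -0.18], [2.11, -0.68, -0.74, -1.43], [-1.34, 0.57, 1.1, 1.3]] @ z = [[-0.56, -1.63, -1.41, -0.19], [0.19, -0.81, 1.43, 0.87], [0.27, -0.28, 2.64, -0.10], [-0.30, 0.23, -2.57, -0.13]]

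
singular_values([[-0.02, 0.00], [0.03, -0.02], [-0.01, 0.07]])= [0.08, 0.03]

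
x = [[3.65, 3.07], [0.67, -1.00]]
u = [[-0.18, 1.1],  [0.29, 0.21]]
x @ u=[[0.23, 4.66], [-0.41, 0.53]]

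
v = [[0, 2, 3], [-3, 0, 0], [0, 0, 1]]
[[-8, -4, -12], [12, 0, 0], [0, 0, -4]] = v @ [[-4, 0, 0], [-4, -2, 0], [0, 0, -4]]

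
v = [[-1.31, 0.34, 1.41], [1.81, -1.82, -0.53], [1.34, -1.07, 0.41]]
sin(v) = [[-0.09, -0.42, 0.69], [-0.3, -0.41, 0.46], [0.19, -0.3, 0.80]]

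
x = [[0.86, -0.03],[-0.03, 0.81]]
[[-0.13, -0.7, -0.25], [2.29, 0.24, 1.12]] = x@[[-0.05, -0.80, -0.24], [2.82, 0.27, 1.37]]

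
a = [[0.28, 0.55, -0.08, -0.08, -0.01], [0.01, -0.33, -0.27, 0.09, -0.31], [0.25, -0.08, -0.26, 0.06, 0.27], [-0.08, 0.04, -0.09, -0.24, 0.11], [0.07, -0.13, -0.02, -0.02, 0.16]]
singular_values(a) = [0.72, 0.5, 0.43, 0.27, 0.06]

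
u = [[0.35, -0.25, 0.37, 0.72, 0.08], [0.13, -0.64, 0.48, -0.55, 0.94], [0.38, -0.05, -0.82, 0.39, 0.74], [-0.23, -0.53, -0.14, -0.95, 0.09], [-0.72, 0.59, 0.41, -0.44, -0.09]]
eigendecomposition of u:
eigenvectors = [[(-0.21+0j), (-0.71+0j), (-0.71-0j), 0.17+0.00j, (-0.14+0j)], [(0.59+0j), -0.41+0.09j, -0.41-0.09j, (0.29+0j), 0.70+0.00j], [(0.24+0j), (-0.12-0.22j), -0.12+0.22j, (-0.87+0j), (-0.14+0j)], [(-0.13+0j), (0.4-0.23j), (0.4+0.23j), 0.15+0.00j, (0.67+0j)], [(0.73+0j), (0.14-0.14j), 0.14+0.14j, 0.33+0.00j, -0.12+0.00j]]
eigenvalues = [(0.8+0j), (-0.14+0.4j), (-0.14-0.4j), (-1.22+0j), (-1.44+0j)]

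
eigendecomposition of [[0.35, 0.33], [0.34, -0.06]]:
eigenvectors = [[0.87, -0.48], [0.49, 0.88]]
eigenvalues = [0.54, -0.25]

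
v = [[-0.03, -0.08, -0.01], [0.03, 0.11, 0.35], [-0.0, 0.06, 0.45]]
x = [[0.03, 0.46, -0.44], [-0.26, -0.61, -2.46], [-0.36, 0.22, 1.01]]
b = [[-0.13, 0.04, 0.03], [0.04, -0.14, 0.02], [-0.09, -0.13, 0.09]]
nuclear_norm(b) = 0.40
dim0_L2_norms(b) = [0.16, 0.2, 0.1]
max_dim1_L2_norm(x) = 2.55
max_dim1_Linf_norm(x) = 2.46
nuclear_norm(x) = 3.74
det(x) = 0.65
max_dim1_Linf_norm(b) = 0.14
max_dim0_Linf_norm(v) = 0.45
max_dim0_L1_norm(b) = 0.31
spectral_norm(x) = 2.76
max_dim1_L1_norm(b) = 0.31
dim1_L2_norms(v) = [0.09, 0.37, 0.45]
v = b @ x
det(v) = 0.00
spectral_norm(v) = 0.58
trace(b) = -0.18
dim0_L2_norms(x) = [0.45, 0.8, 2.7]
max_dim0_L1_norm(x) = 3.91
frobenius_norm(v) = 0.59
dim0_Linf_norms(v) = [0.03, 0.11, 0.45]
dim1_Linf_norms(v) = [0.08, 0.35, 0.45]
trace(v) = 0.53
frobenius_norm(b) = 0.27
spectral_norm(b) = 0.21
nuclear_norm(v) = 0.68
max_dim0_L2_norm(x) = 2.7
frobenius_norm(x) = 2.85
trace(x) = 0.43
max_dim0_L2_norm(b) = 0.2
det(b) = 0.00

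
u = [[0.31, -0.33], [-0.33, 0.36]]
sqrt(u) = [[0.41,-0.38], [-0.38,0.47]]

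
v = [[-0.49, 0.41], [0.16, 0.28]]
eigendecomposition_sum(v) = [[-0.52,  0.25], [0.10,  -0.05]] + [[0.03, 0.16], [0.06, 0.33]]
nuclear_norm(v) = 0.96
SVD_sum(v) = [[-0.46, 0.44], [-0.05, 0.05]] + [[-0.03, -0.03], [0.21, 0.23]]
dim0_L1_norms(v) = [0.65, 0.69]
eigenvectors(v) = [[-0.98, -0.44], [0.19, -0.9]]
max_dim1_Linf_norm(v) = 0.49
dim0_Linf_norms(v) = [0.49, 0.41]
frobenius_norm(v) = 0.72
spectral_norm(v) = 0.64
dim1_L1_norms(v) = [0.9, 0.44]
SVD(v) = [[-0.99,-0.12],[-0.12,0.99]] @ diag([0.6422576716530446, 0.31576111730675455]) @ [[0.73, -0.69],[0.69, 0.73]]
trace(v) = -0.21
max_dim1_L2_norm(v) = 0.64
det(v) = -0.20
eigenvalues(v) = [-0.57, 0.36]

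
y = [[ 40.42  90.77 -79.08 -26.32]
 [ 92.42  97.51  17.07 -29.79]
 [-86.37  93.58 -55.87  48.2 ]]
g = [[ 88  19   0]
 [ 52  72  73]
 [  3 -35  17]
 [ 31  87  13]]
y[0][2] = -79.08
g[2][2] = 17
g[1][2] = 73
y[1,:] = [92.42, 97.51, 17.07, -29.79]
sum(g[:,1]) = 143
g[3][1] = 87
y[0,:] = [40.42, 90.77, -79.08, -26.32]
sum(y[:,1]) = 281.86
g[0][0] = 88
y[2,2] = -55.87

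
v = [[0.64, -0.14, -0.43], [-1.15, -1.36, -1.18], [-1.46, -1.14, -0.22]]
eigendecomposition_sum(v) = [[-0.16, -0.21, -0.15], [-1.09, -1.45, -1.05], [-0.71, -0.94, -0.69]] + [[0.73, 0.11, -0.33], [0.06, 0.01, -0.03], [-0.85, -0.13, 0.38]] + [[0.06, -0.04, 0.05], [-0.12, 0.08, -0.1], [0.1, -0.07, 0.08]]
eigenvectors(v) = [[0.12, 0.65, 0.38], [0.83, 0.06, -0.71], [0.54, -0.76, 0.59]]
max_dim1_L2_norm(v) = 2.14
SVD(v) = [[-0.07, -0.74, 0.67], [0.75, -0.48, -0.45], [0.65, 0.48, 0.59]] @ diag([2.7540905892960943, 1.014560045496079, 0.2094109358025313]) @ [[-0.68, -0.64, -0.36], [-0.61, 0.21, 0.77], [0.41, -0.74, 0.53]]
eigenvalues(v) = [-2.29, 1.13, 0.23]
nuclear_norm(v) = 3.98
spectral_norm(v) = 2.75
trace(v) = -0.94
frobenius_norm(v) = 2.94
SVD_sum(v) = [[0.13, 0.12, 0.07], [-1.41, -1.33, -0.76], [-1.22, -1.15, -0.66]] + [[0.46, -0.16, -0.57],[0.30, -0.1, -0.37],[-0.29, 0.10, 0.37]] + [[0.06, -0.10, 0.07], [-0.04, 0.07, -0.05], [0.05, -0.09, 0.07]]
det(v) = -0.59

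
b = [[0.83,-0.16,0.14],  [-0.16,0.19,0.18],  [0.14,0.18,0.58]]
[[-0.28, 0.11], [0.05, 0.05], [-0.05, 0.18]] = b@[[-0.33,0.12], [-0.00,0.15], [-0.01,0.24]]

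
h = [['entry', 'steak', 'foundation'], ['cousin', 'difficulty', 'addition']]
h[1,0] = 'cousin'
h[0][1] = 'steak'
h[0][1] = 'steak'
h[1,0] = 'cousin'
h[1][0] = 'cousin'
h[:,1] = ['steak', 'difficulty']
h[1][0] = 'cousin'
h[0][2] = 'foundation'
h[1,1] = 'difficulty'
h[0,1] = 'steak'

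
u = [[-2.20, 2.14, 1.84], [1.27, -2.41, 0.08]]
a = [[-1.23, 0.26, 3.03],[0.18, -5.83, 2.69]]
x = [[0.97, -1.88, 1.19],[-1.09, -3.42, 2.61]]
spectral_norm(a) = 6.52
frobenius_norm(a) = 7.21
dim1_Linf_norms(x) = [1.88, 3.42]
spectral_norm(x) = 4.87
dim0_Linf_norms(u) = [2.2, 2.41, 1.84]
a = u + x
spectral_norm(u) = 4.29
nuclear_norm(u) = 5.65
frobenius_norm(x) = 5.06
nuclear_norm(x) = 6.24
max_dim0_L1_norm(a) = 6.09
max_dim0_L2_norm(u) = 3.22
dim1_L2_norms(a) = [3.28, 6.42]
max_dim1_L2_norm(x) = 4.44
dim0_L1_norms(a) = [1.41, 6.09, 5.72]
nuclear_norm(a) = 9.60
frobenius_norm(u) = 4.50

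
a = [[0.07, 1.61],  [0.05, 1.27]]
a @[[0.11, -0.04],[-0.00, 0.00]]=[[0.01, -0.00], [0.01, -0.0]]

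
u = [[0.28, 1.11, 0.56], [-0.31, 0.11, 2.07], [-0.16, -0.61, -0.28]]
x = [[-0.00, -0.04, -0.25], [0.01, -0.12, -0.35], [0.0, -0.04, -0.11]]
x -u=[[-0.28, -1.15, -0.81], [0.32, -0.23, -2.42], [0.16, 0.57, 0.17]]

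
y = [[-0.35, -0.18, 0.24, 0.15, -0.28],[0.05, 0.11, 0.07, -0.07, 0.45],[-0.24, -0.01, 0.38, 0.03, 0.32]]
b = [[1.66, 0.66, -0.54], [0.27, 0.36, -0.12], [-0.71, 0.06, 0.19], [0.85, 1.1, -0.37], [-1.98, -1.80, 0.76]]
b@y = [[-0.42, -0.22, 0.24, 0.19, -0.34],[-0.05, -0.01, 0.04, 0.01, 0.05],[0.21, 0.13, -0.09, -0.1, 0.29],[-0.15, -0.03, 0.14, 0.04, 0.14],[0.42, 0.15, -0.31, -0.15, -0.01]]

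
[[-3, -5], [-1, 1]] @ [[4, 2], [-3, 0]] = [[3, -6], [-7, -2]]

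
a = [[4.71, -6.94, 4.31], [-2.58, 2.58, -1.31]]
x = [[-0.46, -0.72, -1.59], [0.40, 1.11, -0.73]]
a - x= [[5.17,  -6.22,  5.90], [-2.98,  1.47,  -0.58]]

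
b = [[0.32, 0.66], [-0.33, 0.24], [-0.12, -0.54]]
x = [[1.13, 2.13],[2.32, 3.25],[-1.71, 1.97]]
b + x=[[1.45,2.79], [1.99,3.49], [-1.83,1.43]]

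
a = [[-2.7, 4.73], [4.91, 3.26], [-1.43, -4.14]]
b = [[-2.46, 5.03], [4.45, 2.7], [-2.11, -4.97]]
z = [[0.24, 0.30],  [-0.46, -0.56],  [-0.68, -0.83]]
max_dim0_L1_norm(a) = 12.13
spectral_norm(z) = 1.35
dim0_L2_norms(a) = [5.78, 7.08]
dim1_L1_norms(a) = [7.43, 8.17, 5.57]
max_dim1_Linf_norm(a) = 4.91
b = z + a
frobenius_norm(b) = 9.36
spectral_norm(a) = 7.36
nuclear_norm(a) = 12.78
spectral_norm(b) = 7.79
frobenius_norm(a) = 9.14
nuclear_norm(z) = 1.36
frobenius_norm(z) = 1.35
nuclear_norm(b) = 12.98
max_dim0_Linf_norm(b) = 5.03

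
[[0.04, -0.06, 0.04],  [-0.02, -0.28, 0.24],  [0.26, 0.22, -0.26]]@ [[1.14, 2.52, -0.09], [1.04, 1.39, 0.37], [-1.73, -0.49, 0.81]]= [[-0.09, -0.00, 0.01], [-0.73, -0.56, 0.09], [0.98, 1.09, -0.15]]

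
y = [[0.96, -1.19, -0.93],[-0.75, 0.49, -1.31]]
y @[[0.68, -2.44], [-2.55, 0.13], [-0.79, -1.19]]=[[4.42, -1.39], [-0.72, 3.45]]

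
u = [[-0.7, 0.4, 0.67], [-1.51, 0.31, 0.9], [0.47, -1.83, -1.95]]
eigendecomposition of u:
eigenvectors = [[0.28+0.00j, 0.27+0.20j, (0.27-0.2j)], [-0.67+0.00j, (0.38+0.47j), (0.38-0.47j)], [0.69+0.00j, (-0.73+0j), (-0.73-0j)]]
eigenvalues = [(0.01+0j), (-1.17+1.06j), (-1.17-1.06j)]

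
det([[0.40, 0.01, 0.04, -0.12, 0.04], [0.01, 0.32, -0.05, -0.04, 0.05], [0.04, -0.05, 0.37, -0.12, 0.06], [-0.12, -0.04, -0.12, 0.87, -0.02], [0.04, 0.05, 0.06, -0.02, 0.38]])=0.013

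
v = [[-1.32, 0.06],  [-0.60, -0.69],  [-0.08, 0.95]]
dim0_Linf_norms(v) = [1.32, 0.95]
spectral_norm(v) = 1.48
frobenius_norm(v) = 1.87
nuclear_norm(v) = 2.62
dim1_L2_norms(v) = [1.32, 0.91, 0.95]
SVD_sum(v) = [[-1.18, -0.38], [-0.74, -0.24], [0.2, 0.06]] + [[-0.14, 0.44], [0.14, -0.45], [-0.28, 0.89]]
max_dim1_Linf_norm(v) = 1.32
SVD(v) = [[-0.84, 0.40], [-0.53, -0.42], [0.14, 0.82]] @ diag([1.4803898737574726, 1.1399323759225082]) @ [[0.95, 0.3],[-0.30, 0.95]]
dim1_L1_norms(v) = [1.38, 1.29, 1.03]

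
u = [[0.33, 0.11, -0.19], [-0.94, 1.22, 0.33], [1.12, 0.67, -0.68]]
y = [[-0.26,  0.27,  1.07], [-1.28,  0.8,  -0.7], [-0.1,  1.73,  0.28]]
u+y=[[0.07, 0.38, 0.88], [-2.22, 2.02, -0.37], [1.02, 2.40, -0.40]]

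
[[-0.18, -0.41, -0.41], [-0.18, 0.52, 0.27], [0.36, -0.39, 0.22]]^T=[[-0.18, -0.18, 0.36], [-0.41, 0.52, -0.39], [-0.41, 0.27, 0.22]]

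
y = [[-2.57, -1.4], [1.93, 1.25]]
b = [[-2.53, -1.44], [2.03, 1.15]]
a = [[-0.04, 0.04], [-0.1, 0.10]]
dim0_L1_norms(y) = [4.5, 2.65]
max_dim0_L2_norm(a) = 0.11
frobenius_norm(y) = 3.72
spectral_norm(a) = 0.15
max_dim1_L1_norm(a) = 0.2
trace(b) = -1.38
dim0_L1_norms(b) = [4.56, 2.59]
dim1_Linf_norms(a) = [0.04, 0.1]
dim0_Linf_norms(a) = [0.1, 0.1]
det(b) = 0.01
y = a + b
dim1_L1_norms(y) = [3.97, 3.18]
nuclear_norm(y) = 3.86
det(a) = -0.00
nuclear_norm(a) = 0.15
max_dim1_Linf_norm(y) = 2.57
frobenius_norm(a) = 0.15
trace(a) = 0.06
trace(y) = -1.32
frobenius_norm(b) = 3.73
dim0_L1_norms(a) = [0.14, 0.14]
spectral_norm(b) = 3.73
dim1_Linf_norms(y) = [2.57, 1.93]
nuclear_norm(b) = 3.73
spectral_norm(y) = 3.72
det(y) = -0.51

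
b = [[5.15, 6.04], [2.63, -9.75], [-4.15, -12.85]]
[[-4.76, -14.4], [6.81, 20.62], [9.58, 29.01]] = b @ [[-0.08, -0.24],[-0.72, -2.18]]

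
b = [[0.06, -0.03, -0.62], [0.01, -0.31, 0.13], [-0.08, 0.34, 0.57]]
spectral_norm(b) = 0.89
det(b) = 0.00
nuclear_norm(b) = 1.29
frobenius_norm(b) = 0.97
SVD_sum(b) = [[0.07,-0.18,-0.57],[-0.00,0.01,0.03],[-0.07,0.19,0.62]] + [[-0.01, 0.15, -0.05], [0.01, -0.32, 0.10], [-0.01, 0.15, -0.05]] + [[-0.0, -0.0, -0.0],[-0.0, -0.00, -0.0],[-0.00, -0.00, -0.0]]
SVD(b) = [[-0.68, 0.38, 0.63], [0.04, -0.84, 0.55], [0.73, 0.4, 0.55]] @ diag([0.8878808701099664, 0.40070638761109617, 0.0013969325089940293]) @ [[-0.11, 0.29, 0.95], [-0.04, 0.95, -0.30], [-0.99, -0.07, -0.09]]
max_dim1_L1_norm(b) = 0.99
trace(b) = 0.32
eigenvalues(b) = [0.69, -0.0, -0.37]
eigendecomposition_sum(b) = [[0.07,-0.20,-0.59], [-0.01,0.02,0.07], [-0.07,0.20,0.59]] + [[-0.00, -0.00, -0.0], [-0.0, -0.0, -0.0], [-0.0, -0.0, -0.0]] + [[-0.01,0.17,-0.03],[0.02,-0.33,0.06],[-0.01,0.14,-0.02]]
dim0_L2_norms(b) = [0.1, 0.46, 0.85]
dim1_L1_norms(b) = [0.71, 0.45, 0.99]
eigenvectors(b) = [[-0.7, -0.99, -0.43], [0.09, -0.07, 0.83], [0.71, -0.1, -0.34]]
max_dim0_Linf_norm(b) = 0.62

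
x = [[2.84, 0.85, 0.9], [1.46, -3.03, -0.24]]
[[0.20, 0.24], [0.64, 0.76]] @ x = [[0.92,-0.56,0.12], [2.93,-1.76,0.39]]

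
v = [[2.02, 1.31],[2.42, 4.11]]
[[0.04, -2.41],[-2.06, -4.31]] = v @ [[0.56, -0.83], [-0.83, -0.56]]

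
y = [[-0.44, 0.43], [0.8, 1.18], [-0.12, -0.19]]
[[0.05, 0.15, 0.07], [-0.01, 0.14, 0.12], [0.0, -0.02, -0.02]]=y@ [[-0.07, -0.13, -0.04], [0.04, 0.21, 0.13]]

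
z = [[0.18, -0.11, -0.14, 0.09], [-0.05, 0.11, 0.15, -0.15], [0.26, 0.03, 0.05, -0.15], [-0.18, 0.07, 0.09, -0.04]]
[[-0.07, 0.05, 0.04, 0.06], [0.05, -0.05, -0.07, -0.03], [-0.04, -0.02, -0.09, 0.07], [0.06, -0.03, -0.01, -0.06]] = z@[[-0.12, 0.11, -0.08, 0.26], [0.08, 0.26, 0.07, -0.21], [0.44, -0.24, -0.15, 0.02], [0.19, 0.27, 0.41, -0.03]]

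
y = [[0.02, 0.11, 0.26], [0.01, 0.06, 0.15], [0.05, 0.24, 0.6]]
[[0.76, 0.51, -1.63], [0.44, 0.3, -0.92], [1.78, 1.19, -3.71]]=y @ [[1.47, -0.16, -2.07],[-2.36, -0.62, -4.85],[3.79, 2.25, -4.07]]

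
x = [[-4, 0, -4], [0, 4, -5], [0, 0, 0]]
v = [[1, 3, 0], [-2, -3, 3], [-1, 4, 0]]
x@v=[[0, -28, 0], [-3, -32, 12], [0, 0, 0]]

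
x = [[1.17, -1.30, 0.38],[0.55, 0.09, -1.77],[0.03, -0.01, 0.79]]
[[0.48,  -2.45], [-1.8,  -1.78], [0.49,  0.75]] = x@[[-1.0, -0.35], [-1.08, 1.86], [0.65, 0.99]]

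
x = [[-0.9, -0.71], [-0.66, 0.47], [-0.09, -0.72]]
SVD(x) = [[-0.89,-0.14], [-0.11,-0.86], [-0.44,0.49]] @ diag([1.281477151867445, 0.9246168445587075]) @ [[0.71, 0.7], [0.7, -0.71]]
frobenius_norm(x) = 1.58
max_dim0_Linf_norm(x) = 0.9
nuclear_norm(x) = 2.21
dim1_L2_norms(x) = [1.15, 0.81, 0.73]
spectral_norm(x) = 1.28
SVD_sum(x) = [[-0.81, -0.80],[-0.1, -0.10],[-0.41, -0.40]] + [[-0.09,0.09], [-0.56,0.57], [0.32,-0.32]]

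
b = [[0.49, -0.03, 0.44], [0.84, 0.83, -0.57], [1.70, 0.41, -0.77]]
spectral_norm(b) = 2.27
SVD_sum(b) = [[0.19,0.08,-0.09], [1.04,0.43,-0.49], [1.6,0.66,-0.76]] + [[0.30, -0.29, 0.39], [-0.19, 0.19, -0.25], [0.09, -0.09, 0.11]] + [[-0.01, 0.18, 0.15],  [-0.01, 0.21, 0.17],  [0.01, -0.16, -0.13]]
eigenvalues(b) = [-1.06, 0.99, 0.63]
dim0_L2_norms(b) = [1.96, 0.93, 1.05]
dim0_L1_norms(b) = [3.03, 1.27, 1.78]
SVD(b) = [[-0.1, 0.82, -0.57],[-0.54, -0.52, -0.66],[-0.83, 0.24, 0.5]] @ diag([2.2678108250411215, 0.7000860902935684, 0.4146245627115861]) @ [[-0.85, -0.35, 0.4],  [0.53, -0.52, 0.67],  [0.03, -0.78, -0.62]]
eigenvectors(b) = [[0.25, -0.54, 0.24], [-0.38, -0.54, -0.97], [-0.89, -0.65, 0.01]]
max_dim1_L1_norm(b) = 2.88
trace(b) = 0.55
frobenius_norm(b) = 2.41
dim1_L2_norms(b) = [0.66, 1.31, 1.91]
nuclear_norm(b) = 3.38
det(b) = -0.66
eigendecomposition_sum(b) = [[-0.24, -0.06, 0.25], [0.37, 0.09, -0.39], [0.88, 0.21, -0.91]] + [[0.68, 0.17, 0.12], [0.68, 0.17, 0.11], [0.82, 0.20, 0.14]] + [[0.05, -0.14, 0.07], [-0.21, 0.57, -0.3], [0.00, -0.01, 0.00]]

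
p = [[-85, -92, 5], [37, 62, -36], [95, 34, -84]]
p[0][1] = -92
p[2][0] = 95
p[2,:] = [95, 34, -84]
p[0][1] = -92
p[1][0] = 37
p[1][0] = 37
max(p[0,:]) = 5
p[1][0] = 37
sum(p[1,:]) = 63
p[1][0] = 37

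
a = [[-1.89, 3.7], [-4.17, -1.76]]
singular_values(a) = [4.58, 4.09]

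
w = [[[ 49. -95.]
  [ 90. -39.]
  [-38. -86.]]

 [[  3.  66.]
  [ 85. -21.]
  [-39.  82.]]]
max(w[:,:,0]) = 90.0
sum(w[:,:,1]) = -93.0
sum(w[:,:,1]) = -93.0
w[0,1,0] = 90.0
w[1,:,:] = [[3.0, 66.0], [85.0, -21.0], [-39.0, 82.0]]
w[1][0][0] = 3.0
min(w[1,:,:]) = -39.0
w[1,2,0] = -39.0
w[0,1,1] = -39.0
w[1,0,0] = 3.0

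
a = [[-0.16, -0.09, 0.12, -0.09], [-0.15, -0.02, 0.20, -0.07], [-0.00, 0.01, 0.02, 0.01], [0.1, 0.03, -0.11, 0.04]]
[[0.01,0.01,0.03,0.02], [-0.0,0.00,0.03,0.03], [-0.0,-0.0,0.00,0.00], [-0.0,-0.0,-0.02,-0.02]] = a @ [[-0.01,-0.01,-0.10,-0.09], [-0.11,-0.14,-0.03,0.19], [-0.06,-0.01,0.07,0.07], [-0.09,0.03,0.02,-0.11]]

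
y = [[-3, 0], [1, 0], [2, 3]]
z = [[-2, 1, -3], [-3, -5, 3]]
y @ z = [[6, -3, 9], [-2, 1, -3], [-13, -13, 3]]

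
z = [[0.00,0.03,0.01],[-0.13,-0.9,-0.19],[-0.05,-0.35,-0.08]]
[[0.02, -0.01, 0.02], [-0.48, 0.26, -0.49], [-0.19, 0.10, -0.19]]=z@ [[-0.07, 0.01, -0.08],  [0.46, -0.24, 0.47],  [0.4, -0.23, 0.42]]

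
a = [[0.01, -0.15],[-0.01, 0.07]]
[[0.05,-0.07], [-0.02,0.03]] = a @[[0.47, 1.29], [-0.27, 0.55]]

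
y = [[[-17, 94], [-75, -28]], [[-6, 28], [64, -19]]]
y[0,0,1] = 94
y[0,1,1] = -28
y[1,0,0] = -6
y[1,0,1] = 28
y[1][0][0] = -6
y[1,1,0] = 64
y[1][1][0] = 64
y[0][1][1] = -28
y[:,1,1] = [-28, -19]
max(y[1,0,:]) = 28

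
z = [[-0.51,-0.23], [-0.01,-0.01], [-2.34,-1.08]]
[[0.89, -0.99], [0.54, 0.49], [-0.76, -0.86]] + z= [[0.38, -1.22], [0.53, 0.48], [-3.10, -1.94]]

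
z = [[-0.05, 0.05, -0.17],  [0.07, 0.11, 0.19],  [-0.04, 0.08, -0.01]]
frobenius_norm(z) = 0.31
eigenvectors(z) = [[-0.77, 0.89, -0.09], [0.47, 0.20, 0.91], [-0.42, -0.4, 0.39]]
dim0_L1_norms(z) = [0.16, 0.24, 0.37]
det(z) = -0.00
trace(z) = 0.05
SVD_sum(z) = [[-0.05, -0.03, -0.15], [0.07, 0.05, 0.20], [-0.00, -0.00, -0.00]] + [[-0.01, 0.08, -0.01],  [-0.01, 0.06, -0.01],  [-0.01, 0.08, -0.01]] + [[0.02, 0.0, -0.01], [0.01, 0.00, -0.0], [-0.02, -0.00, 0.01]]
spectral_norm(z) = 0.27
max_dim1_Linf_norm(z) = 0.19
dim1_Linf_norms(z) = [0.17, 0.19, 0.08]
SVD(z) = [[0.59, -0.62, 0.52],[-0.81, -0.47, 0.36],[0.02, -0.63, -0.78]] @ diag([0.2744225553755435, 0.1368175634337516, 0.032759966990339555]) @ [[-0.32, -0.21, -0.93],  [0.17, -0.97, 0.16],  [0.93, 0.11, -0.34]]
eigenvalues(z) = [-0.17, 0.04, 0.18]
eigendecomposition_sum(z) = [[-0.07,0.05,-0.13], [0.04,-0.03,0.08], [-0.04,0.03,-0.07]] + [[0.02, 0.01, -0.03], [0.01, 0.0, -0.01], [-0.01, -0.01, 0.01]] + [[-0.00, -0.01, -0.01], [0.02, 0.14, 0.12], [0.01, 0.06, 0.05]]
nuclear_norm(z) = 0.44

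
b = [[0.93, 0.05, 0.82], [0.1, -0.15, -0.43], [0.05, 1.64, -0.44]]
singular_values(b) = [1.71, 1.25, 0.4]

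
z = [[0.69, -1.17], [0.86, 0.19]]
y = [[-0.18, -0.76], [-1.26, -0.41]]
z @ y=[[1.35,-0.04], [-0.39,-0.73]]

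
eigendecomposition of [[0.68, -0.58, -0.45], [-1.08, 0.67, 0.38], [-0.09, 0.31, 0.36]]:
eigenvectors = [[-0.59, 0.24, -0.11], [0.77, 0.75, -0.68], [0.23, -0.61, 0.72]]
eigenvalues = [1.61, 0.01, 0.08]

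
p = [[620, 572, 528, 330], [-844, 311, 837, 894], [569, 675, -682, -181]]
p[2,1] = 675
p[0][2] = 528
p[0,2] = 528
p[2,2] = -682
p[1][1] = 311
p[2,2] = -682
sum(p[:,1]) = 1558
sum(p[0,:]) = 2050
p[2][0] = 569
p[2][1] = 675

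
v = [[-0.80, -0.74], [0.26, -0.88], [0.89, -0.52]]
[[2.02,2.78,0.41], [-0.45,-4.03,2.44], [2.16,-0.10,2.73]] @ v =[[-0.53, -4.15],[1.48, 2.61],[0.68, -2.93]]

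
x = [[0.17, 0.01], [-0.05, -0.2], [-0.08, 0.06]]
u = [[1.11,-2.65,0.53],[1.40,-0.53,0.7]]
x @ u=[[0.2, -0.46, 0.10], [-0.34, 0.24, -0.17], [-0.00, 0.18, -0.00]]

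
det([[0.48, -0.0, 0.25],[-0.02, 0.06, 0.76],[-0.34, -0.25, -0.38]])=0.087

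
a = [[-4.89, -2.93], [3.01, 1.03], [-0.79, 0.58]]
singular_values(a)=[6.52, 1.06]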